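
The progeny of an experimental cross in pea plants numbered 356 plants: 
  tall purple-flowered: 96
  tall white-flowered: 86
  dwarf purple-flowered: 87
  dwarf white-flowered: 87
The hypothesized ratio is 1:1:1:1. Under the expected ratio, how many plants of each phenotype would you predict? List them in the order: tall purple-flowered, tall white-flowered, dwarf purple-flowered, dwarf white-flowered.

89, 89, 89, 89

Expected counts for N = 356 under a 1:1:1:1 ratio (total parts = 4):
  tall purple-flowered: 356 × 1/4 = 89
  tall white-flowered: 356 × 1/4 = 89
  dwarf purple-flowered: 356 × 1/4 = 89
  dwarf white-flowered: 356 × 1/4 = 89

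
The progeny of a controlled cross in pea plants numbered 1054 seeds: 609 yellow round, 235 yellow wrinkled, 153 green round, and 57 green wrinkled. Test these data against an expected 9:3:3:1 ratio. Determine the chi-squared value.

18.779

The 9:3:3:1 ratio has 16 parts, so with N = 1054 the expected counts are:
  yellow round: 1054 × 9/16 = 592.875
  yellow wrinkled: 1054 × 3/16 = 197.625
  green round: 1054 × 3/16 = 197.625
  green wrinkled: 1054 × 1/16 = 65.875
χ² = Σ (O − E)² / E
  yellow round: (609 − 592.875)² / 592.875 = 0.4386
  yellow wrinkled: (235 − 197.625)² / 197.625 = 7.0684
  green round: (153 − 197.625)² / 197.625 = 10.0766
  green wrinkled: (57 − 65.875)² / 65.875 = 1.1957
χ² = 0.4386 + 7.0684 + 10.0766 + 1.1957 = 18.7793 ≈ 18.779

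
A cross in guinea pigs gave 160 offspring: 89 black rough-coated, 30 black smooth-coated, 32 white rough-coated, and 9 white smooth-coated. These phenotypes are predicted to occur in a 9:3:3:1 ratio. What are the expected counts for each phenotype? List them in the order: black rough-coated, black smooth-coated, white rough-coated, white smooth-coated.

90, 30, 30, 10

Total ratio parts = 16. Expected numbers out of 160:
  black rough-coated: 160 × 9/16 = 90
  black smooth-coated: 160 × 3/16 = 30
  white rough-coated: 160 × 3/16 = 30
  white smooth-coated: 160 × 1/16 = 10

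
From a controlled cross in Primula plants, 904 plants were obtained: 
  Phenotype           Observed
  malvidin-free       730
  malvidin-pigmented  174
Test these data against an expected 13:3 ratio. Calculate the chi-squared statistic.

0.147

Expected counts for N = 904 under a 13:3 ratio (total parts = 16):
  malvidin-free: 904 × 13/16 = 734.5
  malvidin-pigmented: 904 × 3/16 = 169.5
χ² = Σ (O − E)² / E
  malvidin-free: (730 − 734.5)² / 734.5 = 0.0276
  malvidin-pigmented: (174 − 169.5)² / 169.5 = 0.1195
χ² = 0.0276 + 0.1195 = 0.1471 ≈ 0.147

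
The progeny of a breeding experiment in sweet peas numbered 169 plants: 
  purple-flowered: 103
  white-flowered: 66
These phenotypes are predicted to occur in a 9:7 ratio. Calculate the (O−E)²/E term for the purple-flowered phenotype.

0.663

Total ratio parts = 16. Expected numbers out of 169:
  purple-flowered: 169 × 9/16 = 95.0625
  white-flowered: 169 × 7/16 = 73.9375
Contribution of purple-flowered: (103 − 95.0625)² / 95.0625 = 0.6628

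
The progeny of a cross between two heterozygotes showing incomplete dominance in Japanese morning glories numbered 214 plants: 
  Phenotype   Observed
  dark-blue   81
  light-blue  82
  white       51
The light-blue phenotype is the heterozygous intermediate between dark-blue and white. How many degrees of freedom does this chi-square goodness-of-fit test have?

2

With incomplete dominance, a heterozygote × heterozygote cross gives a 1:2:1 phenotypic ratio.
A goodness-of-fit test with 3 phenotype classes has df = 3 − 1 = 2.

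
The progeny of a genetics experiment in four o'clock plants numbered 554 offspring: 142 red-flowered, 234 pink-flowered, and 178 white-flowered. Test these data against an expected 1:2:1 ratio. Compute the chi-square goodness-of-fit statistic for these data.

18.029

Expected counts for N = 554 under a 1:2:1 ratio (total parts = 4):
  red-flowered: 554 × 1/4 = 138.5
  pink-flowered: 554 × 2/4 = 277
  white-flowered: 554 × 1/4 = 138.5
χ² = Σ (O − E)² / E
  red-flowered: (142 − 138.5)² / 138.5 = 0.0884
  pink-flowered: (234 − 277)² / 277 = 6.6751
  white-flowered: (178 − 138.5)² / 138.5 = 11.2653
χ² = 0.0884 + 6.6751 + 11.2653 = 18.0288 ≈ 18.029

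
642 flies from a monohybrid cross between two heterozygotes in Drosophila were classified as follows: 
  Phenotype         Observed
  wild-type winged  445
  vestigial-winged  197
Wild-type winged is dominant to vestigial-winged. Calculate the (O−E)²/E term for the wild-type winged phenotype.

For a monohybrid cross between heterozygotes with complete dominance, the expected phenotypic ratio is 3:1.
Total ratio parts = 4. Expected numbers out of 642:
  wild-type winged: 642 × 3/4 = 481.5
  vestigial-winged: 642 × 1/4 = 160.5
Contribution of wild-type winged: (445 − 481.5)² / 481.5 = 2.7669

2.767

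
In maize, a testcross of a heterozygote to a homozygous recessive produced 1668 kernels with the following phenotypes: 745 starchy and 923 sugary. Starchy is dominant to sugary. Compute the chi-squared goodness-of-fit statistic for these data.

A testcross of a heterozygote (Aa × aa) gives a 1:1 phenotypic ratio.
Expected counts for N = 1668 under a 1:1 ratio (total parts = 2):
  starchy: 1668 × 1/2 = 834
  sugary: 1668 × 1/2 = 834
χ² = Σ (O − E)² / E
  starchy: (745 − 834)² / 834 = 9.4976
  sugary: (923 − 834)² / 834 = 9.4976
χ² = 9.4976 + 9.4976 = 18.9952 ≈ 18.995

18.995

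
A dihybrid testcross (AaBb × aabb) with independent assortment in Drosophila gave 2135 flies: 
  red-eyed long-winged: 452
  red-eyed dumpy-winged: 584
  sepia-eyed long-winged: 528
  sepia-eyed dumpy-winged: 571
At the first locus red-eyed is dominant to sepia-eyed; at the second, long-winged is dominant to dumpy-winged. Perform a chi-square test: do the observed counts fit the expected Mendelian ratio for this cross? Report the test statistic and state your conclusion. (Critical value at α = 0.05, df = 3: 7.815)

A dihybrid testcross with independent assortment gives a 1:1:1:1 ratio.
The 1:1:1:1 ratio has 4 parts, so with N = 2135 the expected counts are:
  red-eyed long-winged: 2135 × 1/4 = 533.75
  red-eyed dumpy-winged: 2135 × 1/4 = 533.75
  sepia-eyed long-winged: 2135 × 1/4 = 533.75
  sepia-eyed dumpy-winged: 2135 × 1/4 = 533.75
χ² = Σ (O − E)² / E
  red-eyed long-winged: (452 − 533.75)² / 533.75 = 12.5210
  red-eyed dumpy-winged: (584 − 533.75)² / 533.75 = 4.7308
  sepia-eyed long-winged: (528 − 533.75)² / 533.75 = 0.0619
  sepia-eyed dumpy-winged: (571 − 533.75)² / 533.75 = 2.5996
χ² = 12.5210 + 4.7308 + 0.0619 + 2.5996 = 19.9133 ≈ 19.913
Degrees of freedom = 4 − 1 = 3; critical value at α = 0.05 is 7.815.
Since 19.913 > 7.815, we reject the null hypothesis — the data do not fit the 1:1:1:1 ratio.

19.913; not consistent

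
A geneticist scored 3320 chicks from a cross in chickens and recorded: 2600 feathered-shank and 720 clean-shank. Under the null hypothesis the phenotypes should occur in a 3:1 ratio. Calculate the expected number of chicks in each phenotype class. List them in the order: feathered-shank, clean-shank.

Under the 3:1 hypothesis (Σ ratio = 4, N = 3320):
  feathered-shank: 3320 × 3/4 = 2490
  clean-shank: 3320 × 1/4 = 830

2490, 830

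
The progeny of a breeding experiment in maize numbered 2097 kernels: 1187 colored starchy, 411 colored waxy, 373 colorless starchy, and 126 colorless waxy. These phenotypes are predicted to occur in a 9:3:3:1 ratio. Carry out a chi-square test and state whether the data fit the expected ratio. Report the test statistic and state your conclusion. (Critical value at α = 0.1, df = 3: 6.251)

2.086; consistent

Total ratio parts = 16. Expected numbers out of 2097:
  colored starchy: 2097 × 9/16 = 1179.5625
  colored waxy: 2097 × 3/16 = 393.1875
  colorless starchy: 2097 × 3/16 = 393.1875
  colorless waxy: 2097 × 1/16 = 131.0625
χ² = Σ (O − E)² / E
  colored starchy: (1187 − 1179.5625)² / 1179.5625 = 0.0469
  colored waxy: (411 − 393.1875)² / 393.1875 = 0.8070
  colorless starchy: (373 − 393.1875)² / 393.1875 = 1.0365
  colorless waxy: (126 − 131.0625)² / 131.0625 = 0.1955
χ² = 0.0469 + 0.8070 + 1.0365 + 0.1955 = 2.0859 ≈ 2.086
Degrees of freedom = 4 − 1 = 3; critical value at α = 0.1 is 6.251.
Since 2.086 < 6.251, we fail to reject the null hypothesis — the data are consistent with the 9:3:3:1 ratio.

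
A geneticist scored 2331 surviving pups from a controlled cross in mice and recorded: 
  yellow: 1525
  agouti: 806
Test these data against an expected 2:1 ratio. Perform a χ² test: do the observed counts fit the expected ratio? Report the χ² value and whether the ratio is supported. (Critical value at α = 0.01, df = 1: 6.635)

1.624; consistent

Expected counts for N = 2331 under a 2:1 ratio (total parts = 3):
  yellow: 2331 × 2/3 = 1554
  agouti: 2331 × 1/3 = 777
χ² = Σ (O − E)² / E
  yellow: (1525 − 1554)² / 1554 = 0.5412
  agouti: (806 − 777)² / 777 = 1.0824
χ² = 0.5412 + 1.0824 = 1.6236 ≈ 1.624
Degrees of freedom = 2 − 1 = 1; critical value at α = 0.01 is 6.635.
Since 1.624 < 6.635, we fail to reject the null hypothesis — the data are consistent with the 2:1 ratio.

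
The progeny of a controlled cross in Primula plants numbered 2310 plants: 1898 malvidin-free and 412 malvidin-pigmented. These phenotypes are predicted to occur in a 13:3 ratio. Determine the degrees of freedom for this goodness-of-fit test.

1

A goodness-of-fit test with 2 phenotype classes has df = 2 − 1 = 1.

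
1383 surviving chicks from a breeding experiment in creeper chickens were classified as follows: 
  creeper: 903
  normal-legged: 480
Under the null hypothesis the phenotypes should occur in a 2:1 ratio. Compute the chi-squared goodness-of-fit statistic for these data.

1.175

The 2:1 ratio has 3 parts, so with N = 1383 the expected counts are:
  creeper: 1383 × 2/3 = 922
  normal-legged: 1383 × 1/3 = 461
χ² = Σ (O − E)² / E
  creeper: (903 − 922)² / 922 = 0.3915
  normal-legged: (480 − 461)² / 461 = 0.7831
χ² = 0.3915 + 0.7831 = 1.1746 ≈ 1.175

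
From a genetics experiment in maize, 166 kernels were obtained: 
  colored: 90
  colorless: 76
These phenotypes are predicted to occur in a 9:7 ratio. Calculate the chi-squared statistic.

0.279

Expected counts for N = 166 under a 9:7 ratio (total parts = 16):
  colored: 166 × 9/16 = 93.375
  colorless: 166 × 7/16 = 72.625
χ² = Σ (O − E)² / E
  colored: (90 − 93.375)² / 93.375 = 0.1220
  colorless: (76 − 72.625)² / 72.625 = 0.1568
χ² = 0.1220 + 0.1568 = 0.2788 ≈ 0.279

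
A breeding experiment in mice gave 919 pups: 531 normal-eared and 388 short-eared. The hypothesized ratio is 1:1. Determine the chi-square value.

Under the 1:1 hypothesis (Σ ratio = 2, N = 919):
  normal-eared: 919 × 1/2 = 459.5
  short-eared: 919 × 1/2 = 459.5
χ² = Σ (O − E)² / E
  normal-eared: (531 − 459.5)² / 459.5 = 11.1257
  short-eared: (388 − 459.5)² / 459.5 = 11.1257
χ² = 11.1257 + 11.1257 = 22.2514 ≈ 22.251

22.251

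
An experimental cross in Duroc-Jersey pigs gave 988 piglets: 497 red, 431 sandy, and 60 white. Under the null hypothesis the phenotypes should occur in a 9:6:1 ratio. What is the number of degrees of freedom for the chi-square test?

2

A goodness-of-fit test with 3 phenotype classes has df = 3 − 1 = 2.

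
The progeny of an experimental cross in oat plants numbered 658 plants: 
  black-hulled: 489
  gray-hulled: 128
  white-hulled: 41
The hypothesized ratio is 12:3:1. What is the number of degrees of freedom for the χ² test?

A goodness-of-fit test with 3 phenotype classes has df = 3 − 1 = 2.

2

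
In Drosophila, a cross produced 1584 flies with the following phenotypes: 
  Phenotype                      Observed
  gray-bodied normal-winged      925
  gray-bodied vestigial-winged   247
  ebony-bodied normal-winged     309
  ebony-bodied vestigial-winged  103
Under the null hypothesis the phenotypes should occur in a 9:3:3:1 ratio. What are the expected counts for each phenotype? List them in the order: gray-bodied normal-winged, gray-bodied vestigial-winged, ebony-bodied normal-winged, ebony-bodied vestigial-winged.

Total ratio parts = 16. Expected numbers out of 1584:
  gray-bodied normal-winged: 1584 × 9/16 = 891
  gray-bodied vestigial-winged: 1584 × 3/16 = 297
  ebony-bodied normal-winged: 1584 × 3/16 = 297
  ebony-bodied vestigial-winged: 1584 × 1/16 = 99

891, 297, 297, 99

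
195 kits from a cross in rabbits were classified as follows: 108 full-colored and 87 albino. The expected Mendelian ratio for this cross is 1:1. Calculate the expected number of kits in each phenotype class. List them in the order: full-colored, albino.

Expected counts for N = 195 under a 1:1 ratio (total parts = 2):
  full-colored: 195 × 1/2 = 97.5
  albino: 195 × 1/2 = 97.5

97.5, 97.5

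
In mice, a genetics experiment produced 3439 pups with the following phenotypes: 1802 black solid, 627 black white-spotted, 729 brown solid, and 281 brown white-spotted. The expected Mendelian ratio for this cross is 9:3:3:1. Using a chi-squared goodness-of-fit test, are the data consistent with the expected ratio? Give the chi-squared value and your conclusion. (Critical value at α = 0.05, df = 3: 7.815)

40.856; not consistent

Total ratio parts = 16. Expected numbers out of 3439:
  black solid: 3439 × 9/16 = 1934.4375
  black white-spotted: 3439 × 3/16 = 644.8125
  brown solid: 3439 × 3/16 = 644.8125
  brown white-spotted: 3439 × 1/16 = 214.9375
χ² = Σ (O − E)² / E
  black solid: (1802 − 1934.4375)² / 1934.4375 = 9.0671
  black white-spotted: (627 − 644.8125)² / 644.8125 = 0.4921
  brown solid: (729 − 644.8125)² / 644.8125 = 10.9916
  brown white-spotted: (281 − 214.9375)² / 214.9375 = 20.3048
χ² = 9.0671 + 0.4921 + 10.9916 + 20.3048 = 40.8556 ≈ 40.856
Degrees of freedom = 4 − 1 = 3; critical value at α = 0.05 is 7.815.
Since 40.856 > 7.815, we reject the null hypothesis — the data do not fit the 9:3:3:1 ratio.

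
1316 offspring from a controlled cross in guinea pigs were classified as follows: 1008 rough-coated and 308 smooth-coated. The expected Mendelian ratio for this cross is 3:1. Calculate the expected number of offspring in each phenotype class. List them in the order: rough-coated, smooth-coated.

987, 329

The 3:1 ratio has 4 parts, so with N = 1316 the expected counts are:
  rough-coated: 1316 × 3/4 = 987
  smooth-coated: 1316 × 1/4 = 329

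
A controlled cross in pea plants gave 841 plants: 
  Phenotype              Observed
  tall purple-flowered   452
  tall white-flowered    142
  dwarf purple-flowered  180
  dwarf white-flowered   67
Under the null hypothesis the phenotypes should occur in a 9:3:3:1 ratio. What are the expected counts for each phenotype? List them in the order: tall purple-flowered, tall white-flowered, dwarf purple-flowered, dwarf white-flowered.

473.0625, 157.6875, 157.6875, 52.5625

Under the 9:3:3:1 hypothesis (Σ ratio = 16, N = 841):
  tall purple-flowered: 841 × 9/16 = 473.0625
  tall white-flowered: 841 × 3/16 = 157.6875
  dwarf purple-flowered: 841 × 3/16 = 157.6875
  dwarf white-flowered: 841 × 1/16 = 52.5625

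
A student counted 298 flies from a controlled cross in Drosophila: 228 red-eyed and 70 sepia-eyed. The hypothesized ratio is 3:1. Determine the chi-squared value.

0.362

Under the 3:1 hypothesis (Σ ratio = 4, N = 298):
  red-eyed: 298 × 3/4 = 223.5
  sepia-eyed: 298 × 1/4 = 74.5
χ² = Σ (O − E)² / E
  red-eyed: (228 − 223.5)² / 223.5 = 0.0906
  sepia-eyed: (70 − 74.5)² / 74.5 = 0.2718
χ² = 0.0906 + 0.2718 = 0.3624 ≈ 0.362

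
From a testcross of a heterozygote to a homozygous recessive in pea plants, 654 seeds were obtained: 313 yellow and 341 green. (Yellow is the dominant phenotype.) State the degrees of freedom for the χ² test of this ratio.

A testcross of a heterozygote (Aa × aa) gives a 1:1 phenotypic ratio.
A goodness-of-fit test with 2 phenotype classes has df = 2 − 1 = 1.

1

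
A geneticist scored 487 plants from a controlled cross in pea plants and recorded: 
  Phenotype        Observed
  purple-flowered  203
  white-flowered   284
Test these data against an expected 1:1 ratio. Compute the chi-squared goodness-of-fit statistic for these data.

Expected counts for N = 487 under a 1:1 ratio (total parts = 2):
  purple-flowered: 487 × 1/2 = 243.5
  white-flowered: 487 × 1/2 = 243.5
χ² = Σ (O − E)² / E
  purple-flowered: (203 − 243.5)² / 243.5 = 6.7361
  white-flowered: (284 − 243.5)² / 243.5 = 6.7361
χ² = 6.7361 + 6.7361 = 13.4722 ≈ 13.472

13.472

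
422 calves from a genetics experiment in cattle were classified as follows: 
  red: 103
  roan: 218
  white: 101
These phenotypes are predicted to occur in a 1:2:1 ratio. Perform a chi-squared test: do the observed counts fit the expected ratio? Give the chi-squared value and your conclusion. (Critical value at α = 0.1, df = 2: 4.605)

The 1:2:1 ratio has 4 parts, so with N = 422 the expected counts are:
  red: 422 × 1/4 = 105.5
  roan: 422 × 2/4 = 211
  white: 422 × 1/4 = 105.5
χ² = Σ (O − E)² / E
  red: (103 − 105.5)² / 105.5 = 0.0592
  roan: (218 − 211)² / 211 = 0.2322
  white: (101 − 105.5)² / 105.5 = 0.1919
χ² = 0.0592 + 0.2322 + 0.1919 = 0.4833 ≈ 0.483
Degrees of freedom = 3 − 1 = 2; critical value at α = 0.1 is 4.605.
Since 0.483 < 4.605, we fail to reject the null hypothesis — the data are consistent with the 1:2:1 ratio.

0.483; consistent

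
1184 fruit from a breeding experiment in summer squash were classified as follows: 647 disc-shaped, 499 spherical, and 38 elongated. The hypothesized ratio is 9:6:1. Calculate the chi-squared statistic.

24.869

Under the 9:6:1 hypothesis (Σ ratio = 16, N = 1184):
  disc-shaped: 1184 × 9/16 = 666
  spherical: 1184 × 6/16 = 444
  elongated: 1184 × 1/16 = 74
χ² = Σ (O − E)² / E
  disc-shaped: (647 − 666)² / 666 = 0.5420
  spherical: (499 − 444)² / 444 = 6.8131
  elongated: (38 − 74)² / 74 = 17.5135
χ² = 0.5420 + 6.8131 + 17.5135 = 24.8686 ≈ 24.869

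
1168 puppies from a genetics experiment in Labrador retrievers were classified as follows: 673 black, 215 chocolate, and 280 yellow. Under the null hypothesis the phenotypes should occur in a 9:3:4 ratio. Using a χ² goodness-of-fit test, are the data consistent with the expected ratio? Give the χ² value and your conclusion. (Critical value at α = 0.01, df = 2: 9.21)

0.956; consistent

Expected counts for N = 1168 under a 9:3:4 ratio (total parts = 16):
  black: 1168 × 9/16 = 657
  chocolate: 1168 × 3/16 = 219
  yellow: 1168 × 4/16 = 292
χ² = Σ (O − E)² / E
  black: (673 − 657)² / 657 = 0.3896
  chocolate: (215 − 219)² / 219 = 0.0731
  yellow: (280 − 292)² / 292 = 0.4932
χ² = 0.3896 + 0.0731 + 0.4932 = 0.9559 ≈ 0.956
Degrees of freedom = 3 − 1 = 2; critical value at α = 0.01 is 9.21.
Since 0.956 < 9.21, we fail to reject the null hypothesis — the data are consistent with the 9:3:4 ratio.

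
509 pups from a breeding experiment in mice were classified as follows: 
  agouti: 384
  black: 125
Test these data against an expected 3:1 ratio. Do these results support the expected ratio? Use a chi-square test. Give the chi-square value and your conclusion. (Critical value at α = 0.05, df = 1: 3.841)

Expected counts for N = 509 under a 3:1 ratio (total parts = 4):
  agouti: 509 × 3/4 = 381.75
  black: 509 × 1/4 = 127.25
χ² = Σ (O − E)² / E
  agouti: (384 − 381.75)² / 381.75 = 0.0133
  black: (125 − 127.25)² / 127.25 = 0.0398
χ² = 0.0133 + 0.0398 = 0.0531 ≈ 0.053
Degrees of freedom = 2 − 1 = 1; critical value at α = 0.05 is 3.841.
Since 0.053 < 3.841, we fail to reject the null hypothesis — the data are consistent with the 3:1 ratio.

0.053; consistent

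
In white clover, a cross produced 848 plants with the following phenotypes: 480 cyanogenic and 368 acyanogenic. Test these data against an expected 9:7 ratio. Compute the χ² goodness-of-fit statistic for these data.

The 9:7 ratio has 16 parts, so with N = 848 the expected counts are:
  cyanogenic: 848 × 9/16 = 477
  acyanogenic: 848 × 7/16 = 371
χ² = Σ (O − E)² / E
  cyanogenic: (480 − 477)² / 477 = 0.0189
  acyanogenic: (368 − 371)² / 371 = 0.0243
χ² = 0.0189 + 0.0243 = 0.0432 ≈ 0.043

0.043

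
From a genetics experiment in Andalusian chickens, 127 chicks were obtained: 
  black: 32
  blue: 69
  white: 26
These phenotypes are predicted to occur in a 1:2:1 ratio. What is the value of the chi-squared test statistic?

1.520

Under the 1:2:1 hypothesis (Σ ratio = 4, N = 127):
  black: 127 × 1/4 = 31.75
  blue: 127 × 2/4 = 63.5
  white: 127 × 1/4 = 31.75
χ² = Σ (O − E)² / E
  black: (32 − 31.75)² / 31.75 = 0.0020
  blue: (69 − 63.5)² / 63.5 = 0.4764
  white: (26 − 31.75)² / 31.75 = 1.0413
χ² = 0.0020 + 0.4764 + 1.0413 = 1.5197 ≈ 1.520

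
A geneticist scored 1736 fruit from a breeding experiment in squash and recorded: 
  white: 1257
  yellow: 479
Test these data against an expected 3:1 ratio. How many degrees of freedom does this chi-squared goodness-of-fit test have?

A goodness-of-fit test with 2 phenotype classes has df = 2 − 1 = 1.

1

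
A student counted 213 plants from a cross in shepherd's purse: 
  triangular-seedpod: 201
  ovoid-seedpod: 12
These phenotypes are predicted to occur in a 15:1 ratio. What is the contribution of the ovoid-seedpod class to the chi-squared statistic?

0.129

Under the 15:1 hypothesis (Σ ratio = 16, N = 213):
  triangular-seedpod: 213 × 15/16 = 199.6875
  ovoid-seedpod: 213 × 1/16 = 13.3125
Contribution of ovoid-seedpod: (12 − 13.3125)² / 13.3125 = 0.1294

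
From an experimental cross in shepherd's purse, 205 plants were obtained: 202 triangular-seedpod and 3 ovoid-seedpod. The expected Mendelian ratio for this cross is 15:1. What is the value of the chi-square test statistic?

8.016

Under the 15:1 hypothesis (Σ ratio = 16, N = 205):
  triangular-seedpod: 205 × 15/16 = 192.1875
  ovoid-seedpod: 205 × 1/16 = 12.8125
χ² = Σ (O − E)² / E
  triangular-seedpod: (202 − 192.1875)² / 192.1875 = 0.5010
  ovoid-seedpod: (3 − 12.8125)² / 12.8125 = 7.5149
χ² = 0.5010 + 7.5149 = 8.0159 ≈ 8.016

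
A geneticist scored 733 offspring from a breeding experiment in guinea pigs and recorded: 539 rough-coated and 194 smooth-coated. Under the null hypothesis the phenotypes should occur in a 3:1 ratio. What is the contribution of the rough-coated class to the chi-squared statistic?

0.210

Under the 3:1 hypothesis (Σ ratio = 4, N = 733):
  rough-coated: 733 × 3/4 = 549.75
  smooth-coated: 733 × 1/4 = 183.25
Contribution of rough-coated: (539 − 549.75)² / 549.75 = 0.2102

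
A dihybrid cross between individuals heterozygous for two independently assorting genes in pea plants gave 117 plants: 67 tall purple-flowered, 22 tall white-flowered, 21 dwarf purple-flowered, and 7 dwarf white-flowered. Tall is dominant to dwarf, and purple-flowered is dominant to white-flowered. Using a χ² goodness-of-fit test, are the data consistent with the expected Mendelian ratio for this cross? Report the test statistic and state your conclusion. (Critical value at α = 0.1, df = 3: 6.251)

0.075; consistent

A dihybrid F₂ with independent assortment and complete dominance at both loci gives a 9:3:3:1 phenotypic ratio.
Under the 9:3:3:1 hypothesis (Σ ratio = 16, N = 117):
  tall purple-flowered: 117 × 9/16 = 65.8125
  tall white-flowered: 117 × 3/16 = 21.9375
  dwarf purple-flowered: 117 × 3/16 = 21.9375
  dwarf white-flowered: 117 × 1/16 = 7.3125
χ² = Σ (O − E)² / E
  tall purple-flowered: (67 − 65.8125)² / 65.8125 = 0.0214
  tall white-flowered: (22 − 21.9375)² / 21.9375 = 0.0002
  dwarf purple-flowered: (21 − 21.9375)² / 21.9375 = 0.0401
  dwarf white-flowered: (7 − 7.3125)² / 7.3125 = 0.0134
χ² = 0.0214 + 0.0002 + 0.0401 + 0.0134 = 0.0751 ≈ 0.075
Degrees of freedom = 4 − 1 = 3; critical value at α = 0.1 is 6.251.
Since 0.075 < 6.251, we fail to reject the null hypothesis — the data are consistent with the 9:3:3:1 ratio.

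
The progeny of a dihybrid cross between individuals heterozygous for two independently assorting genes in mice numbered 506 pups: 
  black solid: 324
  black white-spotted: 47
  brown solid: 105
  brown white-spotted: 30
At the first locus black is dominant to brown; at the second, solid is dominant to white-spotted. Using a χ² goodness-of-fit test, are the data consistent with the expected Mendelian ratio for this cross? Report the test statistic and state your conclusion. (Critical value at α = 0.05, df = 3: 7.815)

30.769; not consistent

A dihybrid F₂ with independent assortment and complete dominance at both loci gives a 9:3:3:1 phenotypic ratio.
Expected counts for N = 506 under a 9:3:3:1 ratio (total parts = 16):
  black solid: 506 × 9/16 = 284.625
  black white-spotted: 506 × 3/16 = 94.875
  brown solid: 506 × 3/16 = 94.875
  brown white-spotted: 506 × 1/16 = 31.625
χ² = Σ (O − E)² / E
  black solid: (324 − 284.625)² / 284.625 = 5.4471
  black white-spotted: (47 − 94.875)² / 94.875 = 24.1583
  brown solid: (105 − 94.875)² / 94.875 = 1.0805
  brown white-spotted: (30 − 31.625)² / 31.625 = 0.0835
χ² = 5.4471 + 24.1583 + 1.0805 + 0.0835 = 30.7694 ≈ 30.769
Degrees of freedom = 4 − 1 = 3; critical value at α = 0.05 is 7.815.
Since 30.769 > 7.815, we reject the null hypothesis — the data do not fit the 9:3:3:1 ratio.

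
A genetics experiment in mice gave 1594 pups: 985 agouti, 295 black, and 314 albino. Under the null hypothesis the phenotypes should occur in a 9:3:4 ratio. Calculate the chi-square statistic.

Expected counts for N = 1594 under a 9:3:4 ratio (total parts = 16):
  agouti: 1594 × 9/16 = 896.625
  black: 1594 × 3/16 = 298.875
  albino: 1594 × 4/16 = 398.5
χ² = Σ (O − E)² / E
  agouti: (985 − 896.625)² / 896.625 = 8.7106
  black: (295 − 298.875)² / 298.875 = 0.0502
  albino: (314 − 398.5)² / 398.5 = 17.9178
χ² = 8.7106 + 0.0502 + 17.9178 = 26.6786 ≈ 26.679

26.679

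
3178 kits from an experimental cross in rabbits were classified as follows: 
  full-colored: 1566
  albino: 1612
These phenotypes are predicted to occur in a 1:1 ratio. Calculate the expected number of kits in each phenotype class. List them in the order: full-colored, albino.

1589, 1589

Total ratio parts = 2. Expected numbers out of 3178:
  full-colored: 3178 × 1/2 = 1589
  albino: 3178 × 1/2 = 1589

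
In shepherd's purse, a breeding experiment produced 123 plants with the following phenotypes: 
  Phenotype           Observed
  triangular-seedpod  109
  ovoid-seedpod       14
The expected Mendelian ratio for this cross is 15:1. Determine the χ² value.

Expected counts for N = 123 under a 15:1 ratio (total parts = 16):
  triangular-seedpod: 123 × 15/16 = 115.3125
  ovoid-seedpod: 123 × 1/16 = 7.6875
χ² = Σ (O − E)² / E
  triangular-seedpod: (109 − 115.3125)² / 115.3125 = 0.3456
  ovoid-seedpod: (14 − 7.6875)² / 7.6875 = 5.1834
χ² = 0.3456 + 5.1834 = 5.529

5.529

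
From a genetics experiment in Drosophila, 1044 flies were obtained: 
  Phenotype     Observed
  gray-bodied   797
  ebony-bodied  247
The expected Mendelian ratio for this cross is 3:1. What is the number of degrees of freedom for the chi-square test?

A goodness-of-fit test with 2 phenotype classes has df = 2 − 1 = 1.

1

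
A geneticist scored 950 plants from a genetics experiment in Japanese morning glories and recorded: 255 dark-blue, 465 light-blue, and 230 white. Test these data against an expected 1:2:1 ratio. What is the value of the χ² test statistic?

Expected counts for N = 950 under a 1:2:1 ratio (total parts = 4):
  dark-blue: 950 × 1/4 = 237.5
  light-blue: 950 × 2/4 = 475
  white: 950 × 1/4 = 237.5
χ² = Σ (O − E)² / E
  dark-blue: (255 − 237.5)² / 237.5 = 1.2895
  light-blue: (465 − 475)² / 475 = 0.2105
  white: (230 − 237.5)² / 237.5 = 0.2368
χ² = 1.2895 + 0.2105 + 0.2368 = 1.7368 ≈ 1.737

1.737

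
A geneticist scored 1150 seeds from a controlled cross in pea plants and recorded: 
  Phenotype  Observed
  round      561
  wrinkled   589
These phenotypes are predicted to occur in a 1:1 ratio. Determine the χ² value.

0.682

Expected counts for N = 1150 under a 1:1 ratio (total parts = 2):
  round: 1150 × 1/2 = 575
  wrinkled: 1150 × 1/2 = 575
χ² = Σ (O − E)² / E
  round: (561 − 575)² / 575 = 0.3409
  wrinkled: (589 − 575)² / 575 = 0.3409
χ² = 0.3409 + 0.3409 = 0.6818 ≈ 0.682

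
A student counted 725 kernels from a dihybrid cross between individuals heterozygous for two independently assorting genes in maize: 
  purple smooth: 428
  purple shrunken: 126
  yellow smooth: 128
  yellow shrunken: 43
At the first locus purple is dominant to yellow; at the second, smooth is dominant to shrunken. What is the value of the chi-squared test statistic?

2.307

A dihybrid F₂ with independent assortment and complete dominance at both loci gives a 9:3:3:1 phenotypic ratio.
The 9:3:3:1 ratio has 16 parts, so with N = 725 the expected counts are:
  purple smooth: 725 × 9/16 = 407.8125
  purple shrunken: 725 × 3/16 = 135.9375
  yellow smooth: 725 × 3/16 = 135.9375
  yellow shrunken: 725 × 1/16 = 45.3125
χ² = Σ (O − E)² / E
  purple smooth: (428 − 407.8125)² / 407.8125 = 0.9993
  purple shrunken: (126 − 135.9375)² / 135.9375 = 0.7265
  yellow smooth: (128 − 135.9375)² / 135.9375 = 0.4635
  yellow shrunken: (43 − 45.3125)² / 45.3125 = 0.1180
χ² = 0.9993 + 0.7265 + 0.4635 + 0.1180 = 2.3073 ≈ 2.307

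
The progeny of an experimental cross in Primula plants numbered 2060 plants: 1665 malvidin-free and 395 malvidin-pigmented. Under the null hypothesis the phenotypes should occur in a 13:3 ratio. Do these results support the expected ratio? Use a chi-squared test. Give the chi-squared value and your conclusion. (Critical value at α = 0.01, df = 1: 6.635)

0.244; consistent

The 13:3 ratio has 16 parts, so with N = 2060 the expected counts are:
  malvidin-free: 2060 × 13/16 = 1673.75
  malvidin-pigmented: 2060 × 3/16 = 386.25
χ² = Σ (O − E)² / E
  malvidin-free: (1665 − 1673.75)² / 1673.75 = 0.0457
  malvidin-pigmented: (395 − 386.25)² / 386.25 = 0.1982
χ² = 0.0457 + 0.1982 = 0.2439 ≈ 0.244
Degrees of freedom = 2 − 1 = 1; critical value at α = 0.01 is 6.635.
Since 0.244 < 6.635, we fail to reject the null hypothesis — the data are consistent with the 13:3 ratio.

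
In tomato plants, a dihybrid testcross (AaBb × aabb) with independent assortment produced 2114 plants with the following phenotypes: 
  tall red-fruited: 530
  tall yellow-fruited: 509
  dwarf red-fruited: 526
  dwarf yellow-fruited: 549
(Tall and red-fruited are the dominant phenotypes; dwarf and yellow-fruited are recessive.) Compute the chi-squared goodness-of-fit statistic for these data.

1.531

A dihybrid testcross with independent assortment gives a 1:1:1:1 ratio.
Total ratio parts = 4. Expected numbers out of 2114:
  tall red-fruited: 2114 × 1/4 = 528.5
  tall yellow-fruited: 2114 × 1/4 = 528.5
  dwarf red-fruited: 2114 × 1/4 = 528.5
  dwarf yellow-fruited: 2114 × 1/4 = 528.5
χ² = Σ (O − E)² / E
  tall red-fruited: (530 − 528.5)² / 528.5 = 0.0043
  tall yellow-fruited: (509 − 528.5)² / 528.5 = 0.7195
  dwarf red-fruited: (526 − 528.5)² / 528.5 = 0.0118
  dwarf yellow-fruited: (549 − 528.5)² / 528.5 = 0.7952
χ² = 0.0043 + 0.7195 + 0.0118 + 0.7952 = 1.5308 ≈ 1.531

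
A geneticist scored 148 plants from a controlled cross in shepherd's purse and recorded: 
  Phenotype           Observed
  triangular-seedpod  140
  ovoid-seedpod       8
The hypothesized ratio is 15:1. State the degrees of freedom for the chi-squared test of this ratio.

1

A goodness-of-fit test with 2 phenotype classes has df = 2 − 1 = 1.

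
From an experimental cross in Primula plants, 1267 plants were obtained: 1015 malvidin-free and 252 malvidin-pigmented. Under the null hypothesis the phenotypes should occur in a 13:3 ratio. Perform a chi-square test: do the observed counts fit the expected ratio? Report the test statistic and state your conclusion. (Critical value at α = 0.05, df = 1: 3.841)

The 13:3 ratio has 16 parts, so with N = 1267 the expected counts are:
  malvidin-free: 1267 × 13/16 = 1029.4375
  malvidin-pigmented: 1267 × 3/16 = 237.5625
χ² = Σ (O − E)² / E
  malvidin-free: (1015 − 1029.4375)² / 1029.4375 = 0.2025
  malvidin-pigmented: (252 − 237.5625)² / 237.5625 = 0.8774
χ² = 0.2025 + 0.8774 = 1.0799 ≈ 1.080
Degrees of freedom = 2 − 1 = 1; critical value at α = 0.05 is 3.841.
Since 1.080 < 3.841, we fail to reject the null hypothesis — the data are consistent with the 13:3 ratio.

1.080; consistent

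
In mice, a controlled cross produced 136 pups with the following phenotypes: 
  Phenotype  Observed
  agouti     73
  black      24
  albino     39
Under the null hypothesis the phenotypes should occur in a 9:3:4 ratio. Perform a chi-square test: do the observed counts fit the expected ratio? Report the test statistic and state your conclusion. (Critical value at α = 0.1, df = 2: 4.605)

0.984; consistent

Expected counts for N = 136 under a 9:3:4 ratio (total parts = 16):
  agouti: 136 × 9/16 = 76.5
  black: 136 × 3/16 = 25.5
  albino: 136 × 4/16 = 34
χ² = Σ (O − E)² / E
  agouti: (73 − 76.5)² / 76.5 = 0.1601
  black: (24 − 25.5)² / 25.5 = 0.0882
  albino: (39 − 34)² / 34 = 0.7353
χ² = 0.1601 + 0.0882 + 0.7353 = 0.9836 ≈ 0.984
Degrees of freedom = 3 − 1 = 2; critical value at α = 0.1 is 4.605.
Since 0.984 < 4.605, we fail to reject the null hypothesis — the data are consistent with the 9:3:4 ratio.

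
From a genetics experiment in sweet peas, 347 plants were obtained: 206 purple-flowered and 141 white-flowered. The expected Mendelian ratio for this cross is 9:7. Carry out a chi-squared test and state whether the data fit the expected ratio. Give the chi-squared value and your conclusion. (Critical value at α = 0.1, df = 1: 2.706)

Under the 9:7 hypothesis (Σ ratio = 16, N = 347):
  purple-flowered: 347 × 9/16 = 195.1875
  white-flowered: 347 × 7/16 = 151.8125
χ² = Σ (O − E)² / E
  purple-flowered: (206 − 195.1875)² / 195.1875 = 0.5990
  white-flowered: (141 − 151.8125)² / 151.8125 = 0.7701
χ² = 0.5990 + 0.7701 = 1.3691 ≈ 1.369
Degrees of freedom = 2 − 1 = 1; critical value at α = 0.1 is 2.706.
Since 1.369 < 2.706, we fail to reject the null hypothesis — the data are consistent with the 9:7 ratio.

1.369; consistent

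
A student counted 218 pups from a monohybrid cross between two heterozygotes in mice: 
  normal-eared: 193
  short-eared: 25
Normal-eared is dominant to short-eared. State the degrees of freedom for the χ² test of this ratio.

For a monohybrid cross between heterozygotes with complete dominance, the expected phenotypic ratio is 3:1.
A goodness-of-fit test with 2 phenotype classes has df = 2 − 1 = 1.

1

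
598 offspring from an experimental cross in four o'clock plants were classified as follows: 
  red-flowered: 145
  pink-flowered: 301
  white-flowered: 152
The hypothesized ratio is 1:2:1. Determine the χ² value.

0.191

Under the 1:2:1 hypothesis (Σ ratio = 4, N = 598):
  red-flowered: 598 × 1/4 = 149.5
  pink-flowered: 598 × 2/4 = 299
  white-flowered: 598 × 1/4 = 149.5
χ² = Σ (O − E)² / E
  red-flowered: (145 − 149.5)² / 149.5 = 0.1355
  pink-flowered: (301 − 299)² / 299 = 0.0134
  white-flowered: (152 − 149.5)² / 149.5 = 0.0418
χ² = 0.1355 + 0.0134 + 0.0418 = 0.1907 ≈ 0.191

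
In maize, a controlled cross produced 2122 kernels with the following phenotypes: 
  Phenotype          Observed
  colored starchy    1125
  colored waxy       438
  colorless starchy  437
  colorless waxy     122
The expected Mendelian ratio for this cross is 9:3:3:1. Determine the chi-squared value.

12.691

Total ratio parts = 16. Expected numbers out of 2122:
  colored starchy: 2122 × 9/16 = 1193.625
  colored waxy: 2122 × 3/16 = 397.875
  colorless starchy: 2122 × 3/16 = 397.875
  colorless waxy: 2122 × 1/16 = 132.625
χ² = Σ (O − E)² / E
  colored starchy: (1125 − 1193.625)² / 1193.625 = 3.9455
  colored waxy: (438 − 397.875)² / 397.875 = 4.0465
  colorless starchy: (437 − 397.875)² / 397.875 = 3.8474
  colorless waxy: (122 − 132.625)² / 132.625 = 0.8512
χ² = 3.9455 + 4.0465 + 3.8474 + 0.8512 = 12.6906 ≈ 12.691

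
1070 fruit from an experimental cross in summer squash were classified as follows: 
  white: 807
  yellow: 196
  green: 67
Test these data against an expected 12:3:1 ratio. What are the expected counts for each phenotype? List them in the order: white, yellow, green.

Total ratio parts = 16. Expected numbers out of 1070:
  white: 1070 × 12/16 = 802.5
  yellow: 1070 × 3/16 = 200.625
  green: 1070 × 1/16 = 66.875

802.5, 200.625, 66.875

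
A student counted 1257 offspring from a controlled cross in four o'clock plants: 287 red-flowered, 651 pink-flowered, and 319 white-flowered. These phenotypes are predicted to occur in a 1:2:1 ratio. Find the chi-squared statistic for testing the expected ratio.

3.240

Under the 1:2:1 hypothesis (Σ ratio = 4, N = 1257):
  red-flowered: 1257 × 1/4 = 314.25
  pink-flowered: 1257 × 2/4 = 628.5
  white-flowered: 1257 × 1/4 = 314.25
χ² = Σ (O − E)² / E
  red-flowered: (287 − 314.25)² / 314.25 = 2.3630
  pink-flowered: (651 − 628.5)² / 628.5 = 0.8055
  white-flowered: (319 − 314.25)² / 314.25 = 0.0718
χ² = 2.3630 + 0.8055 + 0.0718 = 3.2403 ≈ 3.240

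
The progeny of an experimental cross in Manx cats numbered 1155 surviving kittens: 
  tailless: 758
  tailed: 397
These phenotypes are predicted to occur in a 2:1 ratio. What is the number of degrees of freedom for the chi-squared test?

A goodness-of-fit test with 2 phenotype classes has df = 2 − 1 = 1.

1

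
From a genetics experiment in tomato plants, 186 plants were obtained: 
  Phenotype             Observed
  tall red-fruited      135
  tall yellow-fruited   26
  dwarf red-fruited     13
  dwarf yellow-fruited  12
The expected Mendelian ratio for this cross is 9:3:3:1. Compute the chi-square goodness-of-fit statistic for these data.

Total ratio parts = 16. Expected numbers out of 186:
  tall red-fruited: 186 × 9/16 = 104.625
  tall yellow-fruited: 186 × 3/16 = 34.875
  dwarf red-fruited: 186 × 3/16 = 34.875
  dwarf yellow-fruited: 186 × 1/16 = 11.625
χ² = Σ (O − E)² / E
  tall red-fruited: (135 − 104.625)² / 104.625 = 8.8185
  tall yellow-fruited: (26 − 34.875)² / 34.875 = 2.2585
  dwarf red-fruited: (13 − 34.875)² / 34.875 = 13.7209
  dwarf yellow-fruited: (12 − 11.625)² / 11.625 = 0.0121
χ² = 8.8185 + 2.2585 + 13.7209 + 0.0121 = 24.810

24.810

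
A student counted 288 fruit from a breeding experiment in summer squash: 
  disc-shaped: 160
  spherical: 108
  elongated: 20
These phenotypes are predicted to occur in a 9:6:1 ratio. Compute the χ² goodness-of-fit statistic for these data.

0.247

Under the 9:6:1 hypothesis (Σ ratio = 16, N = 288):
  disc-shaped: 288 × 9/16 = 162
  spherical: 288 × 6/16 = 108
  elongated: 288 × 1/16 = 18
χ² = Σ (O − E)² / E
  disc-shaped: (160 − 162)² / 162 = 0.0247
  spherical: (108 − 108)² / 108 = 0.0000
  elongated: (20 − 18)² / 18 = 0.2222
χ² = 0.0247 + 0.0000 + 0.2222 = 0.2469 ≈ 0.247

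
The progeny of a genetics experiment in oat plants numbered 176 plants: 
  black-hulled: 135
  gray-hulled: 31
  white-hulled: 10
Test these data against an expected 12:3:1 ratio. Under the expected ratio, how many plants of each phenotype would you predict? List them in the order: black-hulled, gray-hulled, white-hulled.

132, 33, 11

Total ratio parts = 16. Expected numbers out of 176:
  black-hulled: 176 × 12/16 = 132
  gray-hulled: 176 × 3/16 = 33
  white-hulled: 176 × 1/16 = 11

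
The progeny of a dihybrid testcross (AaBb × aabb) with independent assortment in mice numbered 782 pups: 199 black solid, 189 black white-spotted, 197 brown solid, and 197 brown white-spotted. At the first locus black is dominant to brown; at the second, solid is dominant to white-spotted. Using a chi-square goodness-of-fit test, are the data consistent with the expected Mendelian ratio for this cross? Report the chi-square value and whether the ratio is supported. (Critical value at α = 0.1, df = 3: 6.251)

0.302; consistent

A dihybrid testcross with independent assortment gives a 1:1:1:1 ratio.
Total ratio parts = 4. Expected numbers out of 782:
  black solid: 782 × 1/4 = 195.5
  black white-spotted: 782 × 1/4 = 195.5
  brown solid: 782 × 1/4 = 195.5
  brown white-spotted: 782 × 1/4 = 195.5
χ² = Σ (O − E)² / E
  black solid: (199 − 195.5)² / 195.5 = 0.0627
  black white-spotted: (189 − 195.5)² / 195.5 = 0.2161
  brown solid: (197 − 195.5)² / 195.5 = 0.0115
  brown white-spotted: (197 − 195.5)² / 195.5 = 0.0115
χ² = 0.0627 + 0.2161 + 0.0115 + 0.0115 = 0.3018 ≈ 0.302
Degrees of freedom = 4 − 1 = 3; critical value at α = 0.1 is 6.251.
Since 0.302 < 6.251, we fail to reject the null hypothesis — the data are consistent with the 1:1:1:1 ratio.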